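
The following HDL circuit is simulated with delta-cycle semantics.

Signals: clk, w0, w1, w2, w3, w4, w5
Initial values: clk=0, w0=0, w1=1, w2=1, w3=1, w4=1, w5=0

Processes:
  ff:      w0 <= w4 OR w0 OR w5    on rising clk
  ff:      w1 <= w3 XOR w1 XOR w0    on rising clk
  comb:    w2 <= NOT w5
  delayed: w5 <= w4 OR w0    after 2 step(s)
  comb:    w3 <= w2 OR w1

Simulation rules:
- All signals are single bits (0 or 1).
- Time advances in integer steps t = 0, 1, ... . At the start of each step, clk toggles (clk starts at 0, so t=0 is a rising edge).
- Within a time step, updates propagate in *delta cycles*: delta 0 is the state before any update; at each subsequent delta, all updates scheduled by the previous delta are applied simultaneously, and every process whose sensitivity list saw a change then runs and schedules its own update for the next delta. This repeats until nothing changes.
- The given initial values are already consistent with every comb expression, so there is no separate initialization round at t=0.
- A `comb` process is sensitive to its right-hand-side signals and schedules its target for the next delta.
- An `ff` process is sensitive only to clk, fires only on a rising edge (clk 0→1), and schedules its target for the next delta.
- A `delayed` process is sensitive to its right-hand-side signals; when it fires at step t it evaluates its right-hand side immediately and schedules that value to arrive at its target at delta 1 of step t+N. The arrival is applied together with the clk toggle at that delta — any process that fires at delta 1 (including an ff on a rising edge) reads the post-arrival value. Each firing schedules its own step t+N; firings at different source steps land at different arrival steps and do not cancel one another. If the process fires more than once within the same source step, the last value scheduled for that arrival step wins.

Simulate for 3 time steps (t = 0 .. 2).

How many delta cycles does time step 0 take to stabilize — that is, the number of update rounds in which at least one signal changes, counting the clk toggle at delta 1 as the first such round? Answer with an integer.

2

t0.Δ0 w5=0 w0=0 clk=0 w1=1 w2=1 w4=1 w3=1
t0.Δ1 w5=0 w0=0 clk=1 w1=1 w2=1 w4=1 w3=1
t0.Δ2 w5=0 w0=1 clk=1 w1=0 w2=1 w4=1 w3=1
t1.Δ0 w5=0 w0=1 clk=1 w1=0 w2=1 w4=1 w3=1
t1.Δ1 w5=0 w0=1 clk=0 w1=0 w2=1 w4=1 w3=1
t2.Δ0 w5=0 w0=1 clk=0 w1=0 w2=1 w4=1 w3=1
t2.Δ1 w5=1 w0=1 clk=1 w1=0 w2=1 w4=1 w3=1
t2.Δ2 w5=1 w0=1 clk=1 w1=0 w2=0 w4=1 w3=1
t2.Δ3 w5=1 w0=1 clk=1 w1=0 w2=0 w4=1 w3=0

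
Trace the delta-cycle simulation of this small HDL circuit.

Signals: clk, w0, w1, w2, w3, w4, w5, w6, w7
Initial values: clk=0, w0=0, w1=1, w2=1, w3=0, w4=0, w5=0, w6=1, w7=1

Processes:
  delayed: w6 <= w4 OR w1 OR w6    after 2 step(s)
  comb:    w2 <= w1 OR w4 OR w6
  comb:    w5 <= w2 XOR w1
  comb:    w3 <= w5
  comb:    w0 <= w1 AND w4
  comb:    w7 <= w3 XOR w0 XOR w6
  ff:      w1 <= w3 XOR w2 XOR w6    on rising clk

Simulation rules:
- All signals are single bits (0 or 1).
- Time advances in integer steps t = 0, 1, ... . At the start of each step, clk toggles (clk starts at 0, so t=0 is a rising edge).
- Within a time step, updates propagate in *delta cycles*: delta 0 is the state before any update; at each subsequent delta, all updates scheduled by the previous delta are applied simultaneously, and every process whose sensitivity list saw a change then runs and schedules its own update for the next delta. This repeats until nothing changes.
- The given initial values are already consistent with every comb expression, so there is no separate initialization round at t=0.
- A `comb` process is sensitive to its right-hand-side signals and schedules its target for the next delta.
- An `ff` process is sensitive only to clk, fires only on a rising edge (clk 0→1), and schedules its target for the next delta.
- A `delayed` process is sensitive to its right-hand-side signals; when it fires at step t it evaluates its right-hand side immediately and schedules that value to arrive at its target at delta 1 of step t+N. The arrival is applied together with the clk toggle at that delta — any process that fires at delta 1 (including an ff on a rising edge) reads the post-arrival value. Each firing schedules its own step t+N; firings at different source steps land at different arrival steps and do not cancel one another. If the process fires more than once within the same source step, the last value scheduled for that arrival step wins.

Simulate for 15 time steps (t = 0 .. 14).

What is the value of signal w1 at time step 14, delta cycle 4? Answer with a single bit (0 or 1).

1

t0.Δ0 w0=0 w7=1 w1=1 w4=0 clk=0 w5=0 w2=1 w3=0 w6=1
t0.Δ1 w0=0 w7=1 w1=1 w4=0 clk=1 w5=0 w2=1 w3=0 w6=1
t0.Δ2 w0=0 w7=1 w1=0 w4=0 clk=1 w5=0 w2=1 w3=0 w6=1
t0.Δ3 w0=0 w7=1 w1=0 w4=0 clk=1 w5=1 w2=1 w3=0 w6=1
t0.Δ4 w0=0 w7=1 w1=0 w4=0 clk=1 w5=1 w2=1 w3=1 w6=1
t0.Δ5 w0=0 w7=0 w1=0 w4=0 clk=1 w5=1 w2=1 w3=1 w6=1
t1.Δ0 w0=0 w7=0 w1=0 w4=0 clk=1 w5=1 w2=1 w3=1 w6=1
t1.Δ1 w0=0 w7=0 w1=0 w4=0 clk=0 w5=1 w2=1 w3=1 w6=1
t2.Δ0 w0=0 w7=0 w1=0 w4=0 clk=0 w5=1 w2=1 w3=1 w6=1
t2.Δ1 w0=0 w7=0 w1=0 w4=0 clk=1 w5=1 w2=1 w3=1 w6=1
t2.Δ2 w0=0 w7=0 w1=1 w4=0 clk=1 w5=1 w2=1 w3=1 w6=1
t2.Δ3 w0=0 w7=0 w1=1 w4=0 clk=1 w5=0 w2=1 w3=1 w6=1
t2.Δ4 w0=0 w7=0 w1=1 w4=0 clk=1 w5=0 w2=1 w3=0 w6=1
t2.Δ5 w0=0 w7=1 w1=1 w4=0 clk=1 w5=0 w2=1 w3=0 w6=1
t3.Δ0 w0=0 w7=1 w1=1 w4=0 clk=1 w5=0 w2=1 w3=0 w6=1
t3.Δ1 w0=0 w7=1 w1=1 w4=0 clk=0 w5=0 w2=1 w3=0 w6=1
t4.Δ0 w0=0 w7=1 w1=1 w4=0 clk=0 w5=0 w2=1 w3=0 w6=1
t4.Δ1 w0=0 w7=1 w1=1 w4=0 clk=1 w5=0 w2=1 w3=0 w6=1
t4.Δ2 w0=0 w7=1 w1=0 w4=0 clk=1 w5=0 w2=1 w3=0 w6=1
t4.Δ3 w0=0 w7=1 w1=0 w4=0 clk=1 w5=1 w2=1 w3=0 w6=1
t4.Δ4 w0=0 w7=1 w1=0 w4=0 clk=1 w5=1 w2=1 w3=1 w6=1
t4.Δ5 w0=0 w7=0 w1=0 w4=0 clk=1 w5=1 w2=1 w3=1 w6=1
t5.Δ0 w0=0 w7=0 w1=0 w4=0 clk=1 w5=1 w2=1 w3=1 w6=1
t5.Δ1 w0=0 w7=0 w1=0 w4=0 clk=0 w5=1 w2=1 w3=1 w6=1
t6.Δ0 w0=0 w7=0 w1=0 w4=0 clk=0 w5=1 w2=1 w3=1 w6=1
t6.Δ1 w0=0 w7=0 w1=0 w4=0 clk=1 w5=1 w2=1 w3=1 w6=1
t6.Δ2 w0=0 w7=0 w1=1 w4=0 clk=1 w5=1 w2=1 w3=1 w6=1
t6.Δ3 w0=0 w7=0 w1=1 w4=0 clk=1 w5=0 w2=1 w3=1 w6=1
t6.Δ4 w0=0 w7=0 w1=1 w4=0 clk=1 w5=0 w2=1 w3=0 w6=1
t6.Δ5 w0=0 w7=1 w1=1 w4=0 clk=1 w5=0 w2=1 w3=0 w6=1
t7.Δ0 w0=0 w7=1 w1=1 w4=0 clk=1 w5=0 w2=1 w3=0 w6=1
t7.Δ1 w0=0 w7=1 w1=1 w4=0 clk=0 w5=0 w2=1 w3=0 w6=1
t8.Δ0 w0=0 w7=1 w1=1 w4=0 clk=0 w5=0 w2=1 w3=0 w6=1
t8.Δ1 w0=0 w7=1 w1=1 w4=0 clk=1 w5=0 w2=1 w3=0 w6=1
t8.Δ2 w0=0 w7=1 w1=0 w4=0 clk=1 w5=0 w2=1 w3=0 w6=1
t8.Δ3 w0=0 w7=1 w1=0 w4=0 clk=1 w5=1 w2=1 w3=0 w6=1
t8.Δ4 w0=0 w7=1 w1=0 w4=0 clk=1 w5=1 w2=1 w3=1 w6=1
t8.Δ5 w0=0 w7=0 w1=0 w4=0 clk=1 w5=1 w2=1 w3=1 w6=1
t9.Δ0 w0=0 w7=0 w1=0 w4=0 clk=1 w5=1 w2=1 w3=1 w6=1
t9.Δ1 w0=0 w7=0 w1=0 w4=0 clk=0 w5=1 w2=1 w3=1 w6=1
t10.Δ0 w0=0 w7=0 w1=0 w4=0 clk=0 w5=1 w2=1 w3=1 w6=1
t10.Δ1 w0=0 w7=0 w1=0 w4=0 clk=1 w5=1 w2=1 w3=1 w6=1
t10.Δ2 w0=0 w7=0 w1=1 w4=0 clk=1 w5=1 w2=1 w3=1 w6=1
t10.Δ3 w0=0 w7=0 w1=1 w4=0 clk=1 w5=0 w2=1 w3=1 w6=1
t10.Δ4 w0=0 w7=0 w1=1 w4=0 clk=1 w5=0 w2=1 w3=0 w6=1
t10.Δ5 w0=0 w7=1 w1=1 w4=0 clk=1 w5=0 w2=1 w3=0 w6=1
t11.Δ0 w0=0 w7=1 w1=1 w4=0 clk=1 w5=0 w2=1 w3=0 w6=1
t11.Δ1 w0=0 w7=1 w1=1 w4=0 clk=0 w5=0 w2=1 w3=0 w6=1
t12.Δ0 w0=0 w7=1 w1=1 w4=0 clk=0 w5=0 w2=1 w3=0 w6=1
t12.Δ1 w0=0 w7=1 w1=1 w4=0 clk=1 w5=0 w2=1 w3=0 w6=1
t12.Δ2 w0=0 w7=1 w1=0 w4=0 clk=1 w5=0 w2=1 w3=0 w6=1
t12.Δ3 w0=0 w7=1 w1=0 w4=0 clk=1 w5=1 w2=1 w3=0 w6=1
t12.Δ4 w0=0 w7=1 w1=0 w4=0 clk=1 w5=1 w2=1 w3=1 w6=1
t12.Δ5 w0=0 w7=0 w1=0 w4=0 clk=1 w5=1 w2=1 w3=1 w6=1
t13.Δ0 w0=0 w7=0 w1=0 w4=0 clk=1 w5=1 w2=1 w3=1 w6=1
t13.Δ1 w0=0 w7=0 w1=0 w4=0 clk=0 w5=1 w2=1 w3=1 w6=1
t14.Δ0 w0=0 w7=0 w1=0 w4=0 clk=0 w5=1 w2=1 w3=1 w6=1
t14.Δ1 w0=0 w7=0 w1=0 w4=0 clk=1 w5=1 w2=1 w3=1 w6=1
t14.Δ2 w0=0 w7=0 w1=1 w4=0 clk=1 w5=1 w2=1 w3=1 w6=1
t14.Δ3 w0=0 w7=0 w1=1 w4=0 clk=1 w5=0 w2=1 w3=1 w6=1
t14.Δ4 w0=0 w7=0 w1=1 w4=0 clk=1 w5=0 w2=1 w3=0 w6=1
t14.Δ5 w0=0 w7=1 w1=1 w4=0 clk=1 w5=0 w2=1 w3=0 w6=1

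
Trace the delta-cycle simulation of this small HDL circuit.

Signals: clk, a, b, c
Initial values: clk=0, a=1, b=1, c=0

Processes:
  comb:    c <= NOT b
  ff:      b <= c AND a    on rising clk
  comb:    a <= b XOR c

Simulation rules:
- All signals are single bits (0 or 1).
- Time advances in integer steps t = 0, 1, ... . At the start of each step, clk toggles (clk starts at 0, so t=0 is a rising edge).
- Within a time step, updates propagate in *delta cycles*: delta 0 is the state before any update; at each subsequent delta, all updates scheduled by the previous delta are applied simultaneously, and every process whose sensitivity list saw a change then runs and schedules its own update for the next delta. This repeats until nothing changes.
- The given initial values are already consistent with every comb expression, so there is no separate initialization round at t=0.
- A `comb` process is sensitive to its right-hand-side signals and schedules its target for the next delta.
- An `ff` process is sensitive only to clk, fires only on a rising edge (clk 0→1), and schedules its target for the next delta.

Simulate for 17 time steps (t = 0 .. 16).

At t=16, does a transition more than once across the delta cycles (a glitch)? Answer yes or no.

t0.Δ0 b=1 a=1 c=0 clk=0
t0.Δ1 b=1 a=1 c=0 clk=1
t0.Δ2 b=0 a=1 c=0 clk=1
t0.Δ3 b=0 a=0 c=1 clk=1
t0.Δ4 b=0 a=1 c=1 clk=1
t1.Δ0 b=0 a=1 c=1 clk=1
t1.Δ1 b=0 a=1 c=1 clk=0
t2.Δ0 b=0 a=1 c=1 clk=0
t2.Δ1 b=0 a=1 c=1 clk=1
t2.Δ2 b=1 a=1 c=1 clk=1
t2.Δ3 b=1 a=0 c=0 clk=1
t2.Δ4 b=1 a=1 c=0 clk=1
t3.Δ0 b=1 a=1 c=0 clk=1
t3.Δ1 b=1 a=1 c=0 clk=0
t4.Δ0 b=1 a=1 c=0 clk=0
t4.Δ1 b=1 a=1 c=0 clk=1
t4.Δ2 b=0 a=1 c=0 clk=1
t4.Δ3 b=0 a=0 c=1 clk=1
t4.Δ4 b=0 a=1 c=1 clk=1
t5.Δ0 b=0 a=1 c=1 clk=1
t5.Δ1 b=0 a=1 c=1 clk=0
t6.Δ0 b=0 a=1 c=1 clk=0
t6.Δ1 b=0 a=1 c=1 clk=1
t6.Δ2 b=1 a=1 c=1 clk=1
t6.Δ3 b=1 a=0 c=0 clk=1
t6.Δ4 b=1 a=1 c=0 clk=1
t7.Δ0 b=1 a=1 c=0 clk=1
t7.Δ1 b=1 a=1 c=0 clk=0
t8.Δ0 b=1 a=1 c=0 clk=0
t8.Δ1 b=1 a=1 c=0 clk=1
t8.Δ2 b=0 a=1 c=0 clk=1
t8.Δ3 b=0 a=0 c=1 clk=1
t8.Δ4 b=0 a=1 c=1 clk=1
t9.Δ0 b=0 a=1 c=1 clk=1
t9.Δ1 b=0 a=1 c=1 clk=0
t10.Δ0 b=0 a=1 c=1 clk=0
t10.Δ1 b=0 a=1 c=1 clk=1
t10.Δ2 b=1 a=1 c=1 clk=1
t10.Δ3 b=1 a=0 c=0 clk=1
t10.Δ4 b=1 a=1 c=0 clk=1
t11.Δ0 b=1 a=1 c=0 clk=1
t11.Δ1 b=1 a=1 c=0 clk=0
t12.Δ0 b=1 a=1 c=0 clk=0
t12.Δ1 b=1 a=1 c=0 clk=1
t12.Δ2 b=0 a=1 c=0 clk=1
t12.Δ3 b=0 a=0 c=1 clk=1
t12.Δ4 b=0 a=1 c=1 clk=1
t13.Δ0 b=0 a=1 c=1 clk=1
t13.Δ1 b=0 a=1 c=1 clk=0
t14.Δ0 b=0 a=1 c=1 clk=0
t14.Δ1 b=0 a=1 c=1 clk=1
t14.Δ2 b=1 a=1 c=1 clk=1
t14.Δ3 b=1 a=0 c=0 clk=1
t14.Δ4 b=1 a=1 c=0 clk=1
t15.Δ0 b=1 a=1 c=0 clk=1
t15.Δ1 b=1 a=1 c=0 clk=0
t16.Δ0 b=1 a=1 c=0 clk=0
t16.Δ1 b=1 a=1 c=0 clk=1
t16.Δ2 b=0 a=1 c=0 clk=1
t16.Δ3 b=0 a=0 c=1 clk=1
t16.Δ4 b=0 a=1 c=1 clk=1

yes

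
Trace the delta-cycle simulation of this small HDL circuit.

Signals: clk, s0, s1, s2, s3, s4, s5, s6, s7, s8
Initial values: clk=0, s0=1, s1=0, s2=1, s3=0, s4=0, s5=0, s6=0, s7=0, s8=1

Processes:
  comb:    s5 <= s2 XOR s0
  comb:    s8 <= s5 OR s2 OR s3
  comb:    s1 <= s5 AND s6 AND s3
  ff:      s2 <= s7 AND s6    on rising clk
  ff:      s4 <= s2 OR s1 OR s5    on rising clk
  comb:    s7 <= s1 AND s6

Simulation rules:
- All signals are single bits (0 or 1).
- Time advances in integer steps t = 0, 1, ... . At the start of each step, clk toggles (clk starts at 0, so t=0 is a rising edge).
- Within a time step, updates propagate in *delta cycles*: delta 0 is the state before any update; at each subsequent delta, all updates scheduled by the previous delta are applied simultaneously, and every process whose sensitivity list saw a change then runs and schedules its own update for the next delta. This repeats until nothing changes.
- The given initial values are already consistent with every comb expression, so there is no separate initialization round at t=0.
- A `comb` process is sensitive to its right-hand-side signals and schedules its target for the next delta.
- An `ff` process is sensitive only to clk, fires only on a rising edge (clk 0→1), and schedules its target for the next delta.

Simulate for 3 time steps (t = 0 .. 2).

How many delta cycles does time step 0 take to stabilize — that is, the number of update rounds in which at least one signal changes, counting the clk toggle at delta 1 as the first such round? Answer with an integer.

[bits: clk,s1,s6,s8,s2,s4,s5,s3,s7,s0]
t=0: Δ0=0001100001 Δ1=1001100001 Δ2=1001010001 Δ3=1000011001 Δ4=1001011001 | 4Δ
t=1: Δ0=1001011001 Δ1=0001011001 | 1Δ
t=2: Δ0=0001011001 Δ1=1001011001 | 1Δ

4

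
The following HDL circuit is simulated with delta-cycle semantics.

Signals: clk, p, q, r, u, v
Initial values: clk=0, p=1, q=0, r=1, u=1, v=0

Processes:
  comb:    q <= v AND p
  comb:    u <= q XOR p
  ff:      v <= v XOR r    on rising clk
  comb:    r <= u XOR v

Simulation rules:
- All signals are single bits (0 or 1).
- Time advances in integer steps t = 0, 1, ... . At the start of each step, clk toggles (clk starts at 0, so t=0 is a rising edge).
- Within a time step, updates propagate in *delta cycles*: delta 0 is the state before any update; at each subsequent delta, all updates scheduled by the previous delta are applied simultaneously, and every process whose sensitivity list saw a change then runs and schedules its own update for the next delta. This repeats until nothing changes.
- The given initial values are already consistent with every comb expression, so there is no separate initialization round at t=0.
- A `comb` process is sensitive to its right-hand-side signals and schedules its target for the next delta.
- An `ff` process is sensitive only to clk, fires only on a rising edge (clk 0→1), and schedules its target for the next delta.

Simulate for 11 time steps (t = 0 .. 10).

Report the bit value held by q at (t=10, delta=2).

[bits: q,u,r,v,clk,p]
t=0: Δ0=011001 Δ1=011011 Δ2=011111 Δ3=110111 Δ4=100111 Δ5=101111 | 5Δ
t=1: Δ0=101111 Δ1=101101 | 1Δ
t=2: Δ0=101101 Δ1=101111 Δ2=101011 Δ3=000011 Δ4=010011 Δ5=011011 | 5Δ
t=3: Δ0=011011 Δ1=011001 | 1Δ
t=4: Δ0=011001 Δ1=011011 Δ2=011111 Δ3=110111 Δ4=100111 Δ5=101111 | 5Δ
t=5: Δ0=101111 Δ1=101101 | 1Δ
t=6: Δ0=101101 Δ1=101111 Δ2=101011 Δ3=000011 Δ4=010011 Δ5=011011 | 5Δ
t=7: Δ0=011011 Δ1=011001 | 1Δ
t=8: Δ0=011001 Δ1=011011 Δ2=011111 Δ3=110111 Δ4=100111 Δ5=101111 | 5Δ
t=9: Δ0=101111 Δ1=101101 | 1Δ
t=10: Δ0=101101 Δ1=101111 Δ2=101011 Δ3=000011 Δ4=010011 Δ5=011011 | 5Δ

1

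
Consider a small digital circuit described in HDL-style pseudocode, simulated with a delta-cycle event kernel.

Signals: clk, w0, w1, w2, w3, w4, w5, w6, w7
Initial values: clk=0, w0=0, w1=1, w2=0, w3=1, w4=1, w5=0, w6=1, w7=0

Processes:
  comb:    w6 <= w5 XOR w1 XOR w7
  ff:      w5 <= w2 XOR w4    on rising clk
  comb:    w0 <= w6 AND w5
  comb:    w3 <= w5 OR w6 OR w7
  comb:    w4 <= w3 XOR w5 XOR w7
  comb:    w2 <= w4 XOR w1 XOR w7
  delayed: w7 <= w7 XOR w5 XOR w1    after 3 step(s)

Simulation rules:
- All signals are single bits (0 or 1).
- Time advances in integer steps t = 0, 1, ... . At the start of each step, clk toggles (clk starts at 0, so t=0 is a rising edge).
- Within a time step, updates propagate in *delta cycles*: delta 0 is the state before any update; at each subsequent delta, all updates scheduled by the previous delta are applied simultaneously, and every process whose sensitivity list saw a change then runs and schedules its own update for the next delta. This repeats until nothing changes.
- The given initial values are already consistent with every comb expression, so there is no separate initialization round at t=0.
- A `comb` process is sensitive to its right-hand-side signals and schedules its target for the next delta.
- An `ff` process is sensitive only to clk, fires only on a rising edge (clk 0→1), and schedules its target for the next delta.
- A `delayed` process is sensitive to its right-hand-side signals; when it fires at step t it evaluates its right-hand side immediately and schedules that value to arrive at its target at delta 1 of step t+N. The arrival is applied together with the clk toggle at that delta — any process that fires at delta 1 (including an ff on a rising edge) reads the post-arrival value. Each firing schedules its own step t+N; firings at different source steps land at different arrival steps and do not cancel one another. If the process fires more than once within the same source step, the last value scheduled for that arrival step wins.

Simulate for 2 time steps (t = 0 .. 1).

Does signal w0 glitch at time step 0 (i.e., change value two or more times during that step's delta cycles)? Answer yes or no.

t=0 Δ0: w5=0 w7=0 w1=1 w0=0 w2=0 w4=1 w6=1 w3=1 clk=0
  Δ1: clk:0→1
  Δ2: w5:0→1
  Δ3: w0:0→1, w4:1→0, w6:1→0
  Δ4: w0:1→0, w2:0→1
  (4Δ to stable)
t=1 Δ0: w5=1 w7=0 w1=1 w0=0 w2=1 w4=0 w6=0 w3=1 clk=1
  Δ1: clk:1→0
  (1Δ to stable)

yes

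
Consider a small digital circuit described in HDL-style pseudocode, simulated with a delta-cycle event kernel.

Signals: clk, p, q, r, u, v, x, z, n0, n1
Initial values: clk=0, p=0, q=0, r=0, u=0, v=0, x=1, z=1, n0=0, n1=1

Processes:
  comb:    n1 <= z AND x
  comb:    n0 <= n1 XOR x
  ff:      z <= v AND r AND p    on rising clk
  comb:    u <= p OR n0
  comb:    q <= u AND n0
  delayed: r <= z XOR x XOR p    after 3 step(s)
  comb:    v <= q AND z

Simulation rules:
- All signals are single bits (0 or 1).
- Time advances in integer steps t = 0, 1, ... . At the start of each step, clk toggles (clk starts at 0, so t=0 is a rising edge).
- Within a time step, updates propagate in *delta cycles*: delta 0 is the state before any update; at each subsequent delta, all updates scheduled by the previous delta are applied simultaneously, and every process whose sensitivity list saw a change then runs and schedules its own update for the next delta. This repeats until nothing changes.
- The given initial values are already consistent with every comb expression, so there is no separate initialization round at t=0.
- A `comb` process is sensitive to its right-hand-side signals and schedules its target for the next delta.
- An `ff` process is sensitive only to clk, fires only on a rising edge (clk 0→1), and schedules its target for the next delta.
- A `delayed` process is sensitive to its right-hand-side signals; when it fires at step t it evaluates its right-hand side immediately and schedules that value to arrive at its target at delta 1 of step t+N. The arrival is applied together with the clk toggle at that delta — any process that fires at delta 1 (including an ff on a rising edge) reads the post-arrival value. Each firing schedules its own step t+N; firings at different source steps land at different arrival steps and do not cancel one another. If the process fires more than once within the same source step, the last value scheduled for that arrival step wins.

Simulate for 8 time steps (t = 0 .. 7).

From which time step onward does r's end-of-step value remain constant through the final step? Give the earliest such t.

t0.Δ0 clk=0 z=1 x=1 r=0 p=0 n1=1 n0=0 u=0 v=0 q=0
t0.Δ1 clk=1 z=1 x=1 r=0 p=0 n1=1 n0=0 u=0 v=0 q=0
t0.Δ2 clk=1 z=0 x=1 r=0 p=0 n1=1 n0=0 u=0 v=0 q=0
t0.Δ3 clk=1 z=0 x=1 r=0 p=0 n1=0 n0=0 u=0 v=0 q=0
t0.Δ4 clk=1 z=0 x=1 r=0 p=0 n1=0 n0=1 u=0 v=0 q=0
t0.Δ5 clk=1 z=0 x=1 r=0 p=0 n1=0 n0=1 u=1 v=0 q=0
t0.Δ6 clk=1 z=0 x=1 r=0 p=0 n1=0 n0=1 u=1 v=0 q=1
t1.Δ0 clk=1 z=0 x=1 r=0 p=0 n1=0 n0=1 u=1 v=0 q=1
t1.Δ1 clk=0 z=0 x=1 r=0 p=0 n1=0 n0=1 u=1 v=0 q=1
t2.Δ0 clk=0 z=0 x=1 r=0 p=0 n1=0 n0=1 u=1 v=0 q=1
t2.Δ1 clk=1 z=0 x=1 r=0 p=0 n1=0 n0=1 u=1 v=0 q=1
t3.Δ0 clk=1 z=0 x=1 r=0 p=0 n1=0 n0=1 u=1 v=0 q=1
t3.Δ1 clk=0 z=0 x=1 r=1 p=0 n1=0 n0=1 u=1 v=0 q=1
t4.Δ0 clk=0 z=0 x=1 r=1 p=0 n1=0 n0=1 u=1 v=0 q=1
t4.Δ1 clk=1 z=0 x=1 r=1 p=0 n1=0 n0=1 u=1 v=0 q=1
t5.Δ0 clk=1 z=0 x=1 r=1 p=0 n1=0 n0=1 u=1 v=0 q=1
t5.Δ1 clk=0 z=0 x=1 r=1 p=0 n1=0 n0=1 u=1 v=0 q=1
t6.Δ0 clk=0 z=0 x=1 r=1 p=0 n1=0 n0=1 u=1 v=0 q=1
t6.Δ1 clk=1 z=0 x=1 r=1 p=0 n1=0 n0=1 u=1 v=0 q=1
t7.Δ0 clk=1 z=0 x=1 r=1 p=0 n1=0 n0=1 u=1 v=0 q=1
t7.Δ1 clk=0 z=0 x=1 r=1 p=0 n1=0 n0=1 u=1 v=0 q=1

3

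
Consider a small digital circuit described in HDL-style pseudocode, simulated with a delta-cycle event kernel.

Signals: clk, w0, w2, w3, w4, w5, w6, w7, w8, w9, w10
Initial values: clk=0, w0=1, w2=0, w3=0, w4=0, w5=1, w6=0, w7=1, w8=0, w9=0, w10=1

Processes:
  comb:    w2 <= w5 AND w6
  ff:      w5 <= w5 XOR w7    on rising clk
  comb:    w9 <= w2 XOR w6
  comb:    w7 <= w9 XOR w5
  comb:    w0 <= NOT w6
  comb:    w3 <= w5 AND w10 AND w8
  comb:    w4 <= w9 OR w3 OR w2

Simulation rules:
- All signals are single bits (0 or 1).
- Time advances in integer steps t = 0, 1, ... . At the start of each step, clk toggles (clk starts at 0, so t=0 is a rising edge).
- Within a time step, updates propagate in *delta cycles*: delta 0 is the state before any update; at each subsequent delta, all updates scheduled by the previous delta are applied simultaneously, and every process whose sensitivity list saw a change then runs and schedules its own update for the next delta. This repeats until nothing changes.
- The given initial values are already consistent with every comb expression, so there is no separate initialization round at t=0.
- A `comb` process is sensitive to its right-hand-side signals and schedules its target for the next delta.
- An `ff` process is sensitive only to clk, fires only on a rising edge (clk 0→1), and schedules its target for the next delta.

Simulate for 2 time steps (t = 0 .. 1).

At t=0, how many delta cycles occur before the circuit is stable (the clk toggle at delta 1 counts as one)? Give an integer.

3

[bits: w2,w0,w9,w7,w6,w8,w5,clk,w3,w4,w10]
t=0: Δ0=01010010001 Δ1=01010011001 Δ2=01010001001 Δ3=01000001001 | 3Δ
t=1: Δ0=01000001001 Δ1=01000000001 | 1Δ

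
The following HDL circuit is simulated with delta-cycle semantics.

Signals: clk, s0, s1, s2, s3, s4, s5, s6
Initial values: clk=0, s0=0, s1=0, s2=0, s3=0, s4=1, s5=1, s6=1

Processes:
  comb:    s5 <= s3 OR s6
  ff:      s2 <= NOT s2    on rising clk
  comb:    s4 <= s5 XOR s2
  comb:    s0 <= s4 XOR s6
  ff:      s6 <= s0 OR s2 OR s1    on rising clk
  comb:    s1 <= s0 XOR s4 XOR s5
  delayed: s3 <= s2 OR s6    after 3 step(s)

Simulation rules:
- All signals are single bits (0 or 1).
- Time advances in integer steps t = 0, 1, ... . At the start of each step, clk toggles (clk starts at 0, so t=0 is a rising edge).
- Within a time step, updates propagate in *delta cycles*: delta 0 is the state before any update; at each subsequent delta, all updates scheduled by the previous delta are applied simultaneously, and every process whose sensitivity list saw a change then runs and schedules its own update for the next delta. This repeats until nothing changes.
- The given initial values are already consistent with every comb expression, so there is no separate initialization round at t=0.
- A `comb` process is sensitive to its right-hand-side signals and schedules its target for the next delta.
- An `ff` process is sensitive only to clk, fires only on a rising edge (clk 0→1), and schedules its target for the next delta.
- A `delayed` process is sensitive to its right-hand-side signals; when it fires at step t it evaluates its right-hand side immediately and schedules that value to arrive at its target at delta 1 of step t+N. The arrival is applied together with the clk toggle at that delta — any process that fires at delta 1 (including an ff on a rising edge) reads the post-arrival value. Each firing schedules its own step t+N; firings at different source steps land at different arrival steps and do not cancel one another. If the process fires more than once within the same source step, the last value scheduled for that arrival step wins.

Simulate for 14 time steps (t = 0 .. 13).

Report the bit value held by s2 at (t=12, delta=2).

t=0 Δ0: clk=0 s4=1 s5=1 s1=0 s2=0 s0=0 s6=1 s3=0
  Δ1: clk:0→1
  Δ2: s2:0→1, s6:1→0
  Δ3: s4:1→0, s5:1→0, s0:0→1
  Δ4: s4:0→1, s1:0→1, s0:1→0
  Δ5: s0:0→1
  Δ6: s1:1→0
  (6Δ to stable)
t=1 Δ0: clk=1 s4=1 s5=0 s1=0 s2=1 s0=1 s6=0 s3=0
  Δ1: clk:1→0
  (1Δ to stable)
t=2 Δ0: clk=0 s4=1 s5=0 s1=0 s2=1 s0=1 s6=0 s3=0
  Δ1: clk:0→1
  Δ2: s2:1→0, s6:0→1
  Δ3: s4:1→0, s5:0→1, s0:1→0
  Δ4: s4:0→1, s1:0→1, s0:0→1
  Δ5: s0:1→0
  Δ6: s1:1→0
  (6Δ to stable)
t=3 Δ0: clk=1 s4=1 s5=1 s1=0 s2=0 s0=0 s6=1 s3=0
  Δ1: clk:1→0, s3:0→1
  (1Δ to stable)
t=4 Δ0: clk=0 s4=1 s5=1 s1=0 s2=0 s0=0 s6=1 s3=1
  Δ1: clk:0→1
  Δ2: s2:0→1, s6:1→0
  Δ3: s4:1→0, s0:0→1
  Δ4: s0:1→0
  Δ5: s1:0→1
  (5Δ to stable)
t=5 Δ0: clk=1 s4=0 s5=1 s1=1 s2=1 s0=0 s6=0 s3=1
  Δ1: clk:1→0
  (1Δ to stable)
t=6 Δ0: clk=0 s4=0 s5=1 s1=1 s2=1 s0=0 s6=0 s3=1
  Δ1: clk:0→1
  Δ2: s2:1→0, s6:0→1
  Δ3: s4:0→1, s0:0→1
  Δ4: s0:1→0
  Δ5: s1:1→0
  (5Δ to stable)
t=7 Δ0: clk=1 s4=1 s5=1 s1=0 s2=0 s0=0 s6=1 s3=1
  Δ1: clk:1→0
  (1Δ to stable)
t=8 Δ0: clk=0 s4=1 s5=1 s1=0 s2=0 s0=0 s6=1 s3=1
  Δ1: clk:0→1
  Δ2: s2:0→1, s6:1→0
  Δ3: s4:1→0, s0:0→1
  Δ4: s0:1→0
  Δ5: s1:0→1
  (5Δ to stable)
t=9 Δ0: clk=1 s4=0 s5=1 s1=1 s2=1 s0=0 s6=0 s3=1
  Δ1: clk:1→0
  (1Δ to stable)
t=10 Δ0: clk=0 s4=0 s5=1 s1=1 s2=1 s0=0 s6=0 s3=1
  Δ1: clk:0→1
  Δ2: s2:1→0, s6:0→1
  Δ3: s4:0→1, s0:0→1
  Δ4: s0:1→0
  Δ5: s1:1→0
  (5Δ to stable)
t=11 Δ0: clk=1 s4=1 s5=1 s1=0 s2=0 s0=0 s6=1 s3=1
  Δ1: clk:1→0
  (1Δ to stable)
t=12 Δ0: clk=0 s4=1 s5=1 s1=0 s2=0 s0=0 s6=1 s3=1
  Δ1: clk:0→1
  Δ2: s2:0→1, s6:1→0
  Δ3: s4:1→0, s0:0→1
  Δ4: s0:1→0
  Δ5: s1:0→1
  (5Δ to stable)
t=13 Δ0: clk=1 s4=0 s5=1 s1=1 s2=1 s0=0 s6=0 s3=1
  Δ1: clk:1→0
  (1Δ to stable)

1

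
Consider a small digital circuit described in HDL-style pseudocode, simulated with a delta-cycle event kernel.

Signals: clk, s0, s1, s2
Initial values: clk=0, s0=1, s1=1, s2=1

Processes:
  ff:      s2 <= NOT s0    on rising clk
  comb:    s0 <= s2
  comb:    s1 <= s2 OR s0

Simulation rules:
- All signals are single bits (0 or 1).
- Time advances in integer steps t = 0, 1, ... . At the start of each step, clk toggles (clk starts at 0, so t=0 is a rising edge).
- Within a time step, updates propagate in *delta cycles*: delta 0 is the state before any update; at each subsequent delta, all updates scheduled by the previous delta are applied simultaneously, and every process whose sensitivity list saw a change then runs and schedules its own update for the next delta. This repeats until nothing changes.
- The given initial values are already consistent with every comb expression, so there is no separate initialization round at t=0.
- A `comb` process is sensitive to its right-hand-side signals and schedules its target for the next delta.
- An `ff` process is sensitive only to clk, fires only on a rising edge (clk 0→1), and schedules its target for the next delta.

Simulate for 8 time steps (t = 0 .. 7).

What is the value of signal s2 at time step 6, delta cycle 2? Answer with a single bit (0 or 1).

1

t=0 Δ0: s2=1 clk=0 s1=1 s0=1
  Δ1: clk:0→1
  Δ2: s2:1→0
  Δ3: s0:1→0
  Δ4: s1:1→0
  (4Δ to stable)
t=1 Δ0: s2=0 clk=1 s1=0 s0=0
  Δ1: clk:1→0
  (1Δ to stable)
t=2 Δ0: s2=0 clk=0 s1=0 s0=0
  Δ1: clk:0→1
  Δ2: s2:0→1
  Δ3: s1:0→1, s0:0→1
  (3Δ to stable)
t=3 Δ0: s2=1 clk=1 s1=1 s0=1
  Δ1: clk:1→0
  (1Δ to stable)
t=4 Δ0: s2=1 clk=0 s1=1 s0=1
  Δ1: clk:0→1
  Δ2: s2:1→0
  Δ3: s0:1→0
  Δ4: s1:1→0
  (4Δ to stable)
t=5 Δ0: s2=0 clk=1 s1=0 s0=0
  Δ1: clk:1→0
  (1Δ to stable)
t=6 Δ0: s2=0 clk=0 s1=0 s0=0
  Δ1: clk:0→1
  Δ2: s2:0→1
  Δ3: s1:0→1, s0:0→1
  (3Δ to stable)
t=7 Δ0: s2=1 clk=1 s1=1 s0=1
  Δ1: clk:1→0
  (1Δ to stable)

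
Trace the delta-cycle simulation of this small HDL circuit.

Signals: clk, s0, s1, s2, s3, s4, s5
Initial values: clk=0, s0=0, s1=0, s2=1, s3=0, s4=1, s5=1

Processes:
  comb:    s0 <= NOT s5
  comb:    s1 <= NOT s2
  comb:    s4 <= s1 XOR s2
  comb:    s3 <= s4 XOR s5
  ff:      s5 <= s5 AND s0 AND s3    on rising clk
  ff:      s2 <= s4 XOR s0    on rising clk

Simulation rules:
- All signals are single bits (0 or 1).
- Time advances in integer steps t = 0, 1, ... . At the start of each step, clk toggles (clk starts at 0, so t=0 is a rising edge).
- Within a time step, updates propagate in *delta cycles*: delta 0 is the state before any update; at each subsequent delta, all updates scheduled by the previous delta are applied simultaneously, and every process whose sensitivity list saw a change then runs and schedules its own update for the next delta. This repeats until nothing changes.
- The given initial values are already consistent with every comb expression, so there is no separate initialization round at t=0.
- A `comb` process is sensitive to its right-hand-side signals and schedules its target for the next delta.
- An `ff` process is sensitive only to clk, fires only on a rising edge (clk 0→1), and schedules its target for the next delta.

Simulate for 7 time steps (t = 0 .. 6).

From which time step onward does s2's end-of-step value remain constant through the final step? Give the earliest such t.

2

[bits: s4,s1,s2,s5,clk,s3,s0]
t=0: Δ0=1011000 Δ1=1011100 Δ2=1010100 Δ3=1010111 | 3Δ
t=1: Δ0=1010111 Δ1=1010011 | 1Δ
t=2: Δ0=1010011 Δ1=1010111 Δ2=1000111 Δ3=0100111 Δ4=1100101 Δ5=1100111 | 5Δ
t=3: Δ0=1100111 Δ1=1100011 | 1Δ
t=4: Δ0=1100011 Δ1=1100111 | 1Δ
t=5: Δ0=1100111 Δ1=1100011 | 1Δ
t=6: Δ0=1100011 Δ1=1100111 | 1Δ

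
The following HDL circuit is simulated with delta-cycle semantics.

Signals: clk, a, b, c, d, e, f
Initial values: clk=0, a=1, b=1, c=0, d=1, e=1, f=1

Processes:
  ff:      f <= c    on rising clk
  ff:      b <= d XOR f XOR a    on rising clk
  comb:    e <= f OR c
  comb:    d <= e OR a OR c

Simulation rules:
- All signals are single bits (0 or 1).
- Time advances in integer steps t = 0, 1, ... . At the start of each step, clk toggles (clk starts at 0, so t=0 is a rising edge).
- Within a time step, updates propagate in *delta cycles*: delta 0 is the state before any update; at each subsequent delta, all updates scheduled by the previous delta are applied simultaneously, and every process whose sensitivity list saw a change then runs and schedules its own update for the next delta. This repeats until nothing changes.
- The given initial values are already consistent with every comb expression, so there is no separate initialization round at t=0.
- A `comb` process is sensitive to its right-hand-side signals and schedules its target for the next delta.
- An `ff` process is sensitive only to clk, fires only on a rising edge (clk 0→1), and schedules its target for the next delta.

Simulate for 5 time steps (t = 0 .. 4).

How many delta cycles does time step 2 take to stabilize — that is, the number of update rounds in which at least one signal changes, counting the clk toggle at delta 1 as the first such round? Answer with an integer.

[bits: e,f,b,d,a,clk,c]
t=0: Δ0=1111100 Δ1=1111110 Δ2=1011110 Δ3=0011110 | 3Δ
t=1: Δ0=0011110 Δ1=0011100 | 1Δ
t=2: Δ0=0011100 Δ1=0011110 Δ2=0001110 | 2Δ
t=3: Δ0=0001110 Δ1=0001100 | 1Δ
t=4: Δ0=0001100 Δ1=0001110 | 1Δ

2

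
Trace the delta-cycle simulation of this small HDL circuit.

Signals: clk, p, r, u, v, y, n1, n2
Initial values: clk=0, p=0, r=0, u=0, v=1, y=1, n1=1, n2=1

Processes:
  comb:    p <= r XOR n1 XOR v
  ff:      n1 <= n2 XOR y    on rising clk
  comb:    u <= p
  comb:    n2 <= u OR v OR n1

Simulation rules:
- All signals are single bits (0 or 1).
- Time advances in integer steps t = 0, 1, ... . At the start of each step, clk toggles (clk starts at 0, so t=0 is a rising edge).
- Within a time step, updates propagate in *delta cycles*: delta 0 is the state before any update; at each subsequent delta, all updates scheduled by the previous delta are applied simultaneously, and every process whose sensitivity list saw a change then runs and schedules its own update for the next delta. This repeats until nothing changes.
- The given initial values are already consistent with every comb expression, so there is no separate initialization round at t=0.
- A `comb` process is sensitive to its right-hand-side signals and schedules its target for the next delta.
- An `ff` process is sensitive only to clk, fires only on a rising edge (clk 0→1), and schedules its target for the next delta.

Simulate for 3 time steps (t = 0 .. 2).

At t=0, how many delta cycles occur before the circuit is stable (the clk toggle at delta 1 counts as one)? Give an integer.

4

t0.Δ0 v=1 n2=1 p=0 n1=1 u=0 r=0 y=1 clk=0
t0.Δ1 v=1 n2=1 p=0 n1=1 u=0 r=0 y=1 clk=1
t0.Δ2 v=1 n2=1 p=0 n1=0 u=0 r=0 y=1 clk=1
t0.Δ3 v=1 n2=1 p=1 n1=0 u=0 r=0 y=1 clk=1
t0.Δ4 v=1 n2=1 p=1 n1=0 u=1 r=0 y=1 clk=1
t1.Δ0 v=1 n2=1 p=1 n1=0 u=1 r=0 y=1 clk=1
t1.Δ1 v=1 n2=1 p=1 n1=0 u=1 r=0 y=1 clk=0
t2.Δ0 v=1 n2=1 p=1 n1=0 u=1 r=0 y=1 clk=0
t2.Δ1 v=1 n2=1 p=1 n1=0 u=1 r=0 y=1 clk=1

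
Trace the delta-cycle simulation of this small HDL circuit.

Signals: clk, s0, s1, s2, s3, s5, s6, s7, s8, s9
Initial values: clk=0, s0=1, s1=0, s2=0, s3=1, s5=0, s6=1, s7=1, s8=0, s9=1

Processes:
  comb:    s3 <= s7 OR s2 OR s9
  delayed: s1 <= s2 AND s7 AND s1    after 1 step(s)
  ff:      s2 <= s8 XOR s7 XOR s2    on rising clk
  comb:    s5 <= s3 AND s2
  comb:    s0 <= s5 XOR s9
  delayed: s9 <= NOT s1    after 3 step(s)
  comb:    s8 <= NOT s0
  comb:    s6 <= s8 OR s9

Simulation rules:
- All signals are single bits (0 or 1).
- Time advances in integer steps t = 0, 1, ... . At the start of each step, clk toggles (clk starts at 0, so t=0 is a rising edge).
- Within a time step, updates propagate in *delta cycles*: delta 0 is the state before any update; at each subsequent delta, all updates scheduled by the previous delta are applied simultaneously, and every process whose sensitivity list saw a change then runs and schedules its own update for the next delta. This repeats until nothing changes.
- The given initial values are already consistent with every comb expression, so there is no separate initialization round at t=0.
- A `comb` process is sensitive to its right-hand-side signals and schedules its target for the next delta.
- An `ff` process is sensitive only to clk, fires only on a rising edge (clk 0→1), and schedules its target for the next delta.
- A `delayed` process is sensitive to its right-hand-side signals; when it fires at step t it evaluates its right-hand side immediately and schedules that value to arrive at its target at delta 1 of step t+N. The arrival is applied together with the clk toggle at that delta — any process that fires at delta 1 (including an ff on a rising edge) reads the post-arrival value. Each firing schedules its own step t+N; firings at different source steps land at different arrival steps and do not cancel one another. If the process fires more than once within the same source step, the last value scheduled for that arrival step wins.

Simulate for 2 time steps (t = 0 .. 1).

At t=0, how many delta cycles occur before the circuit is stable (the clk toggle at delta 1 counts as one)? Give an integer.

[bits: s3,s5,s7,s8,s2,s1,s9,s0,clk,s6]
t=0: Δ0=1010001101 Δ1=1010001111 Δ2=1010101111 Δ3=1110101111 Δ4=1110101011 Δ5=1111101011 | 5Δ
t=1: Δ0=1111101011 Δ1=1111101001 | 1Δ

5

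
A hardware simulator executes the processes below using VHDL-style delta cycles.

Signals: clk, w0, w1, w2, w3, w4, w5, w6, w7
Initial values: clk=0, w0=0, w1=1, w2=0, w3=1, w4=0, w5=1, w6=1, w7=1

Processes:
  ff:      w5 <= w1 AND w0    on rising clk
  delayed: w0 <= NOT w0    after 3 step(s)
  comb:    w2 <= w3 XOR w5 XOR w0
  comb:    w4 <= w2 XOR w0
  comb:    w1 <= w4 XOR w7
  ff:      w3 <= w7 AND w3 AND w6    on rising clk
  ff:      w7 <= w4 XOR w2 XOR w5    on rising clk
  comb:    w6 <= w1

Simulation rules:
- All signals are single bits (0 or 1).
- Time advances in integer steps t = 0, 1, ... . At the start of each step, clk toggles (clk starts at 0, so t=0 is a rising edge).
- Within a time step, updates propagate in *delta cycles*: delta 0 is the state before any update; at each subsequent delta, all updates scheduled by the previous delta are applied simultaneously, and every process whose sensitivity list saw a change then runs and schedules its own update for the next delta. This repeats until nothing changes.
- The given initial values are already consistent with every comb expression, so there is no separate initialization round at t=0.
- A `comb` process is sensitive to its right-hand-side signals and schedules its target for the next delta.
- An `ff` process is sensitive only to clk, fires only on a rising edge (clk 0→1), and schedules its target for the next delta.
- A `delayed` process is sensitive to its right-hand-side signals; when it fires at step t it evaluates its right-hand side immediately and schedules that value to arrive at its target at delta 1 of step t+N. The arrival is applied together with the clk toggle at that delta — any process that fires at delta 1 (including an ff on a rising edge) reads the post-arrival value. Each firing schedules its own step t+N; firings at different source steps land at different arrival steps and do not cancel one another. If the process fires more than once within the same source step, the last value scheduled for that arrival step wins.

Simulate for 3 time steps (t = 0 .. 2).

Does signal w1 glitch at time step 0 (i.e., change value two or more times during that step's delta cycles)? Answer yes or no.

t0.Δ0 w5=1 w2=0 w7=1 w1=1 w3=1 w4=0 clk=0 w6=1 w0=0
t0.Δ1 w5=1 w2=0 w7=1 w1=1 w3=1 w4=0 clk=1 w6=1 w0=0
t0.Δ2 w5=0 w2=0 w7=1 w1=1 w3=1 w4=0 clk=1 w6=1 w0=0
t0.Δ3 w5=0 w2=1 w7=1 w1=1 w3=1 w4=0 clk=1 w6=1 w0=0
t0.Δ4 w5=0 w2=1 w7=1 w1=1 w3=1 w4=1 clk=1 w6=1 w0=0
t0.Δ5 w5=0 w2=1 w7=1 w1=0 w3=1 w4=1 clk=1 w6=1 w0=0
t0.Δ6 w5=0 w2=1 w7=1 w1=0 w3=1 w4=1 clk=1 w6=0 w0=0
t1.Δ0 w5=0 w2=1 w7=1 w1=0 w3=1 w4=1 clk=1 w6=0 w0=0
t1.Δ1 w5=0 w2=1 w7=1 w1=0 w3=1 w4=1 clk=0 w6=0 w0=0
t2.Δ0 w5=0 w2=1 w7=1 w1=0 w3=1 w4=1 clk=0 w6=0 w0=0
t2.Δ1 w5=0 w2=1 w7=1 w1=0 w3=1 w4=1 clk=1 w6=0 w0=0
t2.Δ2 w5=0 w2=1 w7=0 w1=0 w3=0 w4=1 clk=1 w6=0 w0=0
t2.Δ3 w5=0 w2=0 w7=0 w1=1 w3=0 w4=1 clk=1 w6=0 w0=0
t2.Δ4 w5=0 w2=0 w7=0 w1=1 w3=0 w4=0 clk=1 w6=1 w0=0
t2.Δ5 w5=0 w2=0 w7=0 w1=0 w3=0 w4=0 clk=1 w6=1 w0=0
t2.Δ6 w5=0 w2=0 w7=0 w1=0 w3=0 w4=0 clk=1 w6=0 w0=0

no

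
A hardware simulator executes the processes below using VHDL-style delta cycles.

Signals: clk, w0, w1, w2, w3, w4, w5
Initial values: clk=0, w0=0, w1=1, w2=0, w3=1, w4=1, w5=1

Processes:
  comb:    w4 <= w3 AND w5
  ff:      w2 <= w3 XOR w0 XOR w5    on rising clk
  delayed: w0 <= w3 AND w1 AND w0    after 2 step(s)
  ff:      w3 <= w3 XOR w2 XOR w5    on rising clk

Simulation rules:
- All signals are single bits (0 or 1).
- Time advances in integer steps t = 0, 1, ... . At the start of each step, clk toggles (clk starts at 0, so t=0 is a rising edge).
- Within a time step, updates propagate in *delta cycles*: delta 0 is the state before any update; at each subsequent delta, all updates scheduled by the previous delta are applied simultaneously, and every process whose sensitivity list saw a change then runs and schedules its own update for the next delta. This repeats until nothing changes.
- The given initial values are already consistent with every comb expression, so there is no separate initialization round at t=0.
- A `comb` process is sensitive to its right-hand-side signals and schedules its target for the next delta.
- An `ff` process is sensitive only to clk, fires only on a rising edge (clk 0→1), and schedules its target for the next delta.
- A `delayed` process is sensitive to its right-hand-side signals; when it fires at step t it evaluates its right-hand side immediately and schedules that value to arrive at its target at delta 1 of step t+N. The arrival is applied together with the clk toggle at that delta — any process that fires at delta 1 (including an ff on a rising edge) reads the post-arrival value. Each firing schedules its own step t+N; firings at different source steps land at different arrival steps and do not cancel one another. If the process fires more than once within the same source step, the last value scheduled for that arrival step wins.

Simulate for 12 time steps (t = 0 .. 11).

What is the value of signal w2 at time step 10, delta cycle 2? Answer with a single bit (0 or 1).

0

[bits: clk,w4,w0,w1,w3,w2,w5]
t=0: Δ0=0101101 Δ1=1101101 Δ2=1101001 Δ3=1001001 | 3Δ
t=1: Δ0=1001001 Δ1=0001001 | 1Δ
t=2: Δ0=0001001 Δ1=1001001 Δ2=1001111 Δ3=1101111 | 3Δ
t=3: Δ0=1101111 Δ1=0101111 | 1Δ
t=4: Δ0=0101111 Δ1=1101111 Δ2=1101101 | 2Δ
t=5: Δ0=1101101 Δ1=0101101 | 1Δ
t=6: Δ0=0101101 Δ1=1101101 Δ2=1101001 Δ3=1001001 | 3Δ
t=7: Δ0=1001001 Δ1=0001001 | 1Δ
t=8: Δ0=0001001 Δ1=1001001 Δ2=1001111 Δ3=1101111 | 3Δ
t=9: Δ0=1101111 Δ1=0101111 | 1Δ
t=10: Δ0=0101111 Δ1=1101111 Δ2=1101101 | 2Δ
t=11: Δ0=1101101 Δ1=0101101 | 1Δ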